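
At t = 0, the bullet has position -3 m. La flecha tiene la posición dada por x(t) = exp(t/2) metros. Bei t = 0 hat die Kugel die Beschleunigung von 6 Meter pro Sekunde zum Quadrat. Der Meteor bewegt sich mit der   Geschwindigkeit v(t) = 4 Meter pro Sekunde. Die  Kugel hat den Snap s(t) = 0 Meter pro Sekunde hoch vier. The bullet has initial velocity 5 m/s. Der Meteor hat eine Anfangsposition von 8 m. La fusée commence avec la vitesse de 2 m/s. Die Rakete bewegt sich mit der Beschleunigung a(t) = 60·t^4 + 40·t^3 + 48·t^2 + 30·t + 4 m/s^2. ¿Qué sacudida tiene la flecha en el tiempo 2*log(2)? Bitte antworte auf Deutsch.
Ausgehend von der Position x(t) = exp(t/2), nehmen wir 3 Ableitungen. Mit d/dt von x(t) finden wir v(t) = exp(t/2)/2. Mit d/dt von v(t) finden wir a(t) = exp(t/2)/4. Mit d/dt von a(t) finden wir j(t) = exp(t/2)/8. Aus der Gleichung für den Ruck j(t) = exp(t/2)/8, setzen wir t = 2*log(2) ein und erhalten j = 1/4.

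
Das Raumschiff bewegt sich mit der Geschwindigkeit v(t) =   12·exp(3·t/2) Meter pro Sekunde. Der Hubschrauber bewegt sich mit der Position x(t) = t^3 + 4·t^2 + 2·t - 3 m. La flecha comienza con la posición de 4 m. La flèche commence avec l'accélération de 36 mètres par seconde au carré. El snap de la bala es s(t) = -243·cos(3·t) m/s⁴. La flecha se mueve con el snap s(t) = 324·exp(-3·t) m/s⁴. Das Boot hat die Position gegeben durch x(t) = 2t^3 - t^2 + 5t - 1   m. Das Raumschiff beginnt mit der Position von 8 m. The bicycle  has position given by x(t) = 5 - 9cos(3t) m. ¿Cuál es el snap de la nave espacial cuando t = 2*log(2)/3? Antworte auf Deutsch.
Wir müssen unsere Gleichung für die Geschwindigkeit v(t) = 12·exp(3·t/2) 3-mal ableiten. Mit d/dt von v(t) finden wir a(t) = 18·exp(3·t/2). Mit d/dt von a(t) finden wir j(t) = 27·exp(3·t/2). Durch Ableiten von dem Ruck erhalten wir den Snap: s(t) = 81·exp(3·t/2)/2. Mit s(t) = 81·exp(3·t/2)/2 und Einsetzen von t = 2*log(2)/3, finden wir s = 81.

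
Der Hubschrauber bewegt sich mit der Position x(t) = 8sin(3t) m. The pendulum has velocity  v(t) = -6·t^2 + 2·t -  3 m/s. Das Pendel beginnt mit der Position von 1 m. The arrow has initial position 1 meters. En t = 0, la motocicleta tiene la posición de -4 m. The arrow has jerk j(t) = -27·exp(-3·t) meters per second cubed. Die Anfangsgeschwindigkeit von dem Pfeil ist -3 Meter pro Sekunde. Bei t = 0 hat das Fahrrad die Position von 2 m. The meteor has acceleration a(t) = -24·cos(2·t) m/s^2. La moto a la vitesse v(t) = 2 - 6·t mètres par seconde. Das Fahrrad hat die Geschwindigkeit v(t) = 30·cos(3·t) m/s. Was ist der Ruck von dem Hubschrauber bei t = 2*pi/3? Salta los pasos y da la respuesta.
Die Antwort ist -216.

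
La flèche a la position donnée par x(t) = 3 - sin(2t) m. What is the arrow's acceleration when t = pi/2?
To solve this, we need to take 2 derivatives of our position equation x(t) = 3 - sin(2·t). Differentiating position, we get velocity: v(t) = -2·cos(2·t). The derivative of velocity gives acceleration: a(t) = 4·sin(2·t). Using a(t) = 4·sin(2·t) and substituting t = pi/2, we find a = 0.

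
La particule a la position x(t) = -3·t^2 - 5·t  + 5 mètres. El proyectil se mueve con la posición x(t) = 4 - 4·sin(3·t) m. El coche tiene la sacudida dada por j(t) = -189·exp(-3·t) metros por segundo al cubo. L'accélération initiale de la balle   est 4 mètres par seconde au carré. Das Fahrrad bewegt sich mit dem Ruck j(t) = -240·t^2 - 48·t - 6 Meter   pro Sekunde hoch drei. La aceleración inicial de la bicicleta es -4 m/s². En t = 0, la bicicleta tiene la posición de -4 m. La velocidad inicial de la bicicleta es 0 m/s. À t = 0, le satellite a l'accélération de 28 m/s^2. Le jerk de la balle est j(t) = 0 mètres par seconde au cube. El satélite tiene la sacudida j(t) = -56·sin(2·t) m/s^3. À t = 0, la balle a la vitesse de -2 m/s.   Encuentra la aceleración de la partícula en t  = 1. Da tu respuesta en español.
Para resolver esto, necesitamos tomar 2 derivadas de nuestra ecuación de la posición x(t) = -3·t^2 - 5·t + 5. Derivando la posición, obtenemos la velocidad: v(t) = -6·t - 5. Tomando d/dt de v(t), encontramos a(t) = -6. De la ecuación de la aceleración a(t) = -6, sustituimos t = 1 para obtener a = -6.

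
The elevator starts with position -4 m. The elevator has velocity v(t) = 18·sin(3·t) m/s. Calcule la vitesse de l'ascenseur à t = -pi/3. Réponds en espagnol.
De la ecuación de la velocidad v(t) = 18·sin(3·t), sustituimos t = -pi/3 para obtener v = 0.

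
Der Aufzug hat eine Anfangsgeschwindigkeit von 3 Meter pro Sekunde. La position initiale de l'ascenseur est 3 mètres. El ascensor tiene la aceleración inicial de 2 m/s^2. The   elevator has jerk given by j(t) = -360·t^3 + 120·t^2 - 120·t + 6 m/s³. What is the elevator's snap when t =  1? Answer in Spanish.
Partiendo de la sacudida j(t) = -360·t^3 + 120·t^2 - 120·t + 6, tomamos 1 derivada. Derivando la sacudida, obtenemos el snap: s(t) = -1080·t^2 + 240·t - 120. De la ecuación del snap s(t) = -1080·t^2 + 240·t - 120, sustituimos t = 1 para obtener s = -960.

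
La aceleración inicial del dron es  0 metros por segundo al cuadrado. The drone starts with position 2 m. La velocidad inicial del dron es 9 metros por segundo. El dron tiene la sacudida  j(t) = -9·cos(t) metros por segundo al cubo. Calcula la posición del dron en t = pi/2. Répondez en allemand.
Ausgehend von dem Ruck j(t) = -9·cos(t), nehmen wir 3 Integrale. Mit ∫j(t)dt und Anwendung von a(0) = 0, finden wir a(t) = -9·sin(t). Durch Integration von der Beschleunigung und Verwendung der Anfangsbedingung v(0) = 9, erhalten wir v(t) = 9·cos(t). Die Stammfunktion von der Geschwindigkeit, mit x(0) = 2, ergibt die Position: x(t) = 9·sin(t) + 2. Aus der Gleichung für die Position x(t) = 9·sin(t) + 2, setzen wir t = pi/2 ein und erhalten x = 11.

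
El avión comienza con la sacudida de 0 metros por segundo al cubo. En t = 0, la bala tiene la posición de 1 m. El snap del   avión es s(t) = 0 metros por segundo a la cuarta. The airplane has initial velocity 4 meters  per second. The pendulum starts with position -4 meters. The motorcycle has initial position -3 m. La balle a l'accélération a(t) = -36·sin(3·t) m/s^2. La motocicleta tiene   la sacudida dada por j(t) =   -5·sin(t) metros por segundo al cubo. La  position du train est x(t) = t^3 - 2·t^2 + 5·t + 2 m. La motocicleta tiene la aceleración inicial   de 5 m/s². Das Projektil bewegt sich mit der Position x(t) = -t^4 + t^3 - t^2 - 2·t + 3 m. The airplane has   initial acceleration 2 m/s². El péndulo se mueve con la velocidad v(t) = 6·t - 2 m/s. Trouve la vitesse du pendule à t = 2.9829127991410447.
De l'équation de la vitesse v(t) = 6·t - 2, nous substituons t = 2.9829127991410447 pour obtenir v = 15.8974767948463.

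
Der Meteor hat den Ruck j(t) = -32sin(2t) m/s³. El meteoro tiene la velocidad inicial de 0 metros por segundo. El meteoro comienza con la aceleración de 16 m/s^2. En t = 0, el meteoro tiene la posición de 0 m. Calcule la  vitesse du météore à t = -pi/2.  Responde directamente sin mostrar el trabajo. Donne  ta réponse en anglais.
The velocity at t = -pi/2 is v = 0.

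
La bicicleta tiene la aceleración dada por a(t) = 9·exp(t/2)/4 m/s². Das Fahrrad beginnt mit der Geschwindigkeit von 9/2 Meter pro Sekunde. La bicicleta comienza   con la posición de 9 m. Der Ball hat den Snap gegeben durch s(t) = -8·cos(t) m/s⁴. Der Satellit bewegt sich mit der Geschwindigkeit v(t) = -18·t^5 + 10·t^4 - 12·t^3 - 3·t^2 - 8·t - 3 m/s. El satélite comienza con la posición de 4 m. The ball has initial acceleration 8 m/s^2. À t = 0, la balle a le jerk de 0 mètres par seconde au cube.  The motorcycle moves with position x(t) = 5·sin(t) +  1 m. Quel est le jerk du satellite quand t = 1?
Pour résoudre ceci, nous devons prendre 2 dérivées de notre équation de la vitesse v(t) = -18·t^5 + 10·t^4 - 12·t^3 - 3·t^2 - 8·t - 3. En prenant d/dt de v(t), nous trouvons a(t) = -90·t^4 + 40·t^3 - 36·t^2 - 6·t - 8. En prenant d/dt de a(t), nous trouvons j(t) = -360·t^3 + 120·t^2 - 72·t - 6. En utilisant j(t) = -360·t^3 + 120·t^2 - 72·t - 6 et en substituant t = 1, nous trouvons j = -318.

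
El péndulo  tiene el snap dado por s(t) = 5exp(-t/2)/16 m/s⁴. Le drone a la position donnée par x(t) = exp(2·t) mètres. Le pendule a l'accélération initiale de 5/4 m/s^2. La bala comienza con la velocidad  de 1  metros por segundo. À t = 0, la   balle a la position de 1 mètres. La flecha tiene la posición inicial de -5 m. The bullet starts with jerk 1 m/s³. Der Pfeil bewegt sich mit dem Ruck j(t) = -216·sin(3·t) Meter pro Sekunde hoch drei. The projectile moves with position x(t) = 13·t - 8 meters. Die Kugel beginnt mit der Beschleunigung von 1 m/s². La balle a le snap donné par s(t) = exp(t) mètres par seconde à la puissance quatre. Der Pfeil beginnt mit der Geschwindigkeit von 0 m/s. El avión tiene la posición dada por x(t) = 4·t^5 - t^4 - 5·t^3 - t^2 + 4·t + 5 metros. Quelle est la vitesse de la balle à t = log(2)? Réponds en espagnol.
Debemos encontrar la integral de nuestra ecuación del snap s(t) = exp(t) 3 veces. Integrando el snap y usando la condición inicial j(0) = 1, obtenemos j(t) = exp(t). La antiderivada de la sacudida es la aceleración. Usando a(0) = 1, obtenemos a(t) = exp(t). La integral de la aceleración es la velocidad. Usando v(0) = 1, obtenemos v(t) = exp(t). Usando v(t) = exp(t) y sustituyendo t = log(2), encontramos v = 2.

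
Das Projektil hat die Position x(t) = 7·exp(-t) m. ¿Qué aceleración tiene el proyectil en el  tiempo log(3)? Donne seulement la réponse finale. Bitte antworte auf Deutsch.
Bei t = log(3), a = 7/3.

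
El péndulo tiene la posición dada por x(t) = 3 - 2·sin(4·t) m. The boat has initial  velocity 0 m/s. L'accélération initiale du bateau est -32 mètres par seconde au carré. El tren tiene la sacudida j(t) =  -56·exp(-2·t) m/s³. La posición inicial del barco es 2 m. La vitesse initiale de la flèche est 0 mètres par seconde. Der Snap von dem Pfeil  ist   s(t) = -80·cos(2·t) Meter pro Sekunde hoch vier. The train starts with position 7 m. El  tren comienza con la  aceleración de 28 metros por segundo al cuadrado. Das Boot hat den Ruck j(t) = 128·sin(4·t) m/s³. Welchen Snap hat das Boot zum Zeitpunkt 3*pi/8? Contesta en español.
Debemos derivar nuestra ecuación de la sacudida j(t) = 128·sin(4·t) 1 vez. Derivando la sacudida, obtenemos el snap: s(t) = 512·cos(4·t). Tenemos el snap s(t) = 512·cos(4·t). Sustituyendo t = 3*pi/8: s(3*pi/8) = 0.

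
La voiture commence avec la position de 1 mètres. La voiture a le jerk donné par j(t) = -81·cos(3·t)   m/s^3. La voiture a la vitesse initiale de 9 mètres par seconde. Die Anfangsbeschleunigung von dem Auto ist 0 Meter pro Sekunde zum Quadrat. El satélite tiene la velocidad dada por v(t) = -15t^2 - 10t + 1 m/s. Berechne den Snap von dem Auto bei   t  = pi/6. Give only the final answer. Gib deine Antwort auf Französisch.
Le snap à t = pi/6 est s = 243.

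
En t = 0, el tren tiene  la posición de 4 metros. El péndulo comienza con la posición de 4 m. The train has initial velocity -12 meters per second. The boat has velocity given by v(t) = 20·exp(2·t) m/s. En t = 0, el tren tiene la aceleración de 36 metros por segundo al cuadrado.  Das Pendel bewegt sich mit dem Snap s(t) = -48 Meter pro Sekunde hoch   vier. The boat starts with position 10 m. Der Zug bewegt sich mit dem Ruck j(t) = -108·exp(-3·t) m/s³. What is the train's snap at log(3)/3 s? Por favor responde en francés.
Nous devons dériver notre équation du jerk j(t) = -108·exp(-3·t) 1 fois. En prenant d/dt de j(t), nous trouvons s(t) = 324·exp(-3·t). Nous avons le snap s(t) = 324·exp(-3·t). En substituant t = log(3)/3: s(log(3)/3) = 108.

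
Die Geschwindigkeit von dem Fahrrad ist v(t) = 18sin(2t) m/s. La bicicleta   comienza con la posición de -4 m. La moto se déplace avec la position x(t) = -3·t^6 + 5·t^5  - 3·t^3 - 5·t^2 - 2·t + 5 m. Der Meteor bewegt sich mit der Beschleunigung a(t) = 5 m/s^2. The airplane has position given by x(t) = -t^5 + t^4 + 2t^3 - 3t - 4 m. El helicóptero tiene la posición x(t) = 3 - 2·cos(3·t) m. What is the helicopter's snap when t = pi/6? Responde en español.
Para resolver esto, necesitamos tomar 4 derivadas de nuestra ecuación de la posición x(t) = 3 - 2·cos(3·t). Derivando la posición, obtenemos la velocidad: v(t) = 6·sin(3·t). Tomando d/dt de v(t), encontramos a(t) = 18·cos(3·t). Derivando la aceleración, obtenemos la sacudida: j(t) = -54·sin(3·t). Tomando d/dt de j(t), encontramos s(t) = -162·cos(3·t). De la ecuación del snap s(t) = -162·cos(3·t), sustituimos t = pi/6 para obtener s = 0.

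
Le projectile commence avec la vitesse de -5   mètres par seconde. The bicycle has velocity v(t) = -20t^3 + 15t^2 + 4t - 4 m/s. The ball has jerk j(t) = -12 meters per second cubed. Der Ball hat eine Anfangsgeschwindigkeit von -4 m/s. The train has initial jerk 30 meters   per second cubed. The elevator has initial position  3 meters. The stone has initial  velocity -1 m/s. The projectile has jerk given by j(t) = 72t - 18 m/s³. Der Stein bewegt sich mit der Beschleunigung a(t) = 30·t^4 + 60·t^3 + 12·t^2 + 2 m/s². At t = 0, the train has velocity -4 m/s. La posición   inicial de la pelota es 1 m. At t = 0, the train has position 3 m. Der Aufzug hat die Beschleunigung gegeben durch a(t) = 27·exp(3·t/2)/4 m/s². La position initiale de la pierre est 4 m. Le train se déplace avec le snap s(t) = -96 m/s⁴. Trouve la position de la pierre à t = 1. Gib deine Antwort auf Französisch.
Nous devons intégrer notre équation de l'accélération a(t) = 30·t^4 + 60·t^3 + 12·t^2 + 2 2 fois. L'intégrale de l'accélération, avec v(0) = -1, donne la vitesse: v(t) = 6·t^5 + 15·t^4 + 4·t^3 + 2·t - 1. En intégrant la vitesse et en utilisant la condition initiale x(0) = 4, nous obtenons x(t) = t^6 + 3·t^5 + t^4 + t^2 - t + 4. Nous avons la position x(t) = t^6 + 3·t^5 + t^4 + t^2 - t + 4. En substituant t = 1: x(1) = 9.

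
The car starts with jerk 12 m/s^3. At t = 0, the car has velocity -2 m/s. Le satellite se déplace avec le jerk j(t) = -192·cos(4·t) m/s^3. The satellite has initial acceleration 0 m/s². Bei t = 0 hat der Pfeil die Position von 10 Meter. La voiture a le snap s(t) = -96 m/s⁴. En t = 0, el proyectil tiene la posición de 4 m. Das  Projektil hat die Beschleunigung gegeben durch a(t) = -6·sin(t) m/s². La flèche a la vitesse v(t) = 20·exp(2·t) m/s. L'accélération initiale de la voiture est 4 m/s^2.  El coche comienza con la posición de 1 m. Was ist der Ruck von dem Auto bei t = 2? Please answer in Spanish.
Necesitamos integrar nuestra ecuación del snap s(t) = -96 1 vez. La integral del snap, con j(0) = 12, da la sacudida: j(t) = 12 - 96·t. Tenemos la sacudida j(t) = 12 - 96·t. Sustituyendo t = 2: j(2) = -180.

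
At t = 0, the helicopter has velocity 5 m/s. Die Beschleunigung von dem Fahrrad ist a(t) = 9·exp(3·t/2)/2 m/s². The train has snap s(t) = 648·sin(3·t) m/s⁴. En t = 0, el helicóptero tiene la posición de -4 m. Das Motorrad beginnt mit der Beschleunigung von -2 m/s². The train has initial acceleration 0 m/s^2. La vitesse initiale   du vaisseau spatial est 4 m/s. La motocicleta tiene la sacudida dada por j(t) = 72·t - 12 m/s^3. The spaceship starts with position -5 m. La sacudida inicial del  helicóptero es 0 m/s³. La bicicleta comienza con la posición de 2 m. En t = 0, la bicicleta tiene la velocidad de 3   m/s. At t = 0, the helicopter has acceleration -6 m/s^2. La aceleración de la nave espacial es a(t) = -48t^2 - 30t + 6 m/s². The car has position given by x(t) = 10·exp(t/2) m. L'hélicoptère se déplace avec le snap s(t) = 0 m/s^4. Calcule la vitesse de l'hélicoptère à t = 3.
Pour résoudre ceci, nous devons prendre 3 intégrales de notre équation du snap s(t) = 0. En prenant ∫s(t)dt et en appliquant j(0) = 0, nous trouvons j(t) = 0. En prenant ∫j(t)dt et en appliquant a(0) = -6, nous trouvons a(t) = -6. En intégrant l'accélération et en utilisant la condition initiale v(0) = 5, nous obtenons v(t) = 5 - 6·t. De l'équation de la vitesse v(t) = 5 - 6·t, nous substituons t = 3 pour obtenir v = -13.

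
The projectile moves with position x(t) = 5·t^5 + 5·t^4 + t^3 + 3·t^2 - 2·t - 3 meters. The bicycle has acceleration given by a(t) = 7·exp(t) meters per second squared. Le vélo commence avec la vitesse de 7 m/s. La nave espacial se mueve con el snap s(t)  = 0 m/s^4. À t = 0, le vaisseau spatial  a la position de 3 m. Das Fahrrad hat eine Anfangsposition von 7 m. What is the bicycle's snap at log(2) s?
We must differentiate our acceleration equation a(t) = 7·exp(t) 2 times. Differentiating acceleration, we get jerk: j(t) = 7·exp(t). The derivative of jerk gives snap: s(t) = 7·exp(t). From the given snap equation s(t) = 7·exp(t), we substitute t = log(2) to get s = 14.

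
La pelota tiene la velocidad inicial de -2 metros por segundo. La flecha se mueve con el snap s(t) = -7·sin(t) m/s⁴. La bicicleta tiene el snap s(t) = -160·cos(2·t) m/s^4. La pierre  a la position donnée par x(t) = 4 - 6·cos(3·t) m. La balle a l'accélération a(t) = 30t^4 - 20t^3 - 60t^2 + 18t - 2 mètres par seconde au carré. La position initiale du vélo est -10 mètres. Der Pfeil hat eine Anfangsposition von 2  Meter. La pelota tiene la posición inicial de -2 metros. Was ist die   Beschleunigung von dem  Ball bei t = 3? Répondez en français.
En utilisant a(t) = 30·t^4 - 20·t^3 - 60·t^2 + 18·t - 2 et en substituant t = 3, nous trouvons a = 1402.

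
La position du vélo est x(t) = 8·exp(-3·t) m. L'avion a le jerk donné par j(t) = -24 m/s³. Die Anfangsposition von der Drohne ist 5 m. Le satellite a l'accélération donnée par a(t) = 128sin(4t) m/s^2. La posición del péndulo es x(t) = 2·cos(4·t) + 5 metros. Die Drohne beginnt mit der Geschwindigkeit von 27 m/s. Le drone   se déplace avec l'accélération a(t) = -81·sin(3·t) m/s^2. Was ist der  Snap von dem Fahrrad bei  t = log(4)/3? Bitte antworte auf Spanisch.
Partiendo de la posición x(t) = 8·exp(-3·t), tomamos 4 derivadas. Tomando d/dt de x(t), encontramos v(t) = -24·exp(-3·t). Tomando d/dt de v(t), encontramos a(t) = 72·exp(-3·t). La derivada de la aceleración da la sacudida: j(t) = -216·exp(-3·t). Tomando d/dt de j(t), encontramos s(t) = 648·exp(-3·t). Usando s(t) = 648·exp(-3·t) y sustituyendo t = log(4)/3, encontramos s = 162.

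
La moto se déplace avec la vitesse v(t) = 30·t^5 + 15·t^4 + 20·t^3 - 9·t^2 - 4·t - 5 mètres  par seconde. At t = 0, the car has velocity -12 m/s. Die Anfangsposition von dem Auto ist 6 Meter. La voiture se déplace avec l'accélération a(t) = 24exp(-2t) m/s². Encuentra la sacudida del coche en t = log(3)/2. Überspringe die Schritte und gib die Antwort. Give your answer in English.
j(log(3)/2) = -16.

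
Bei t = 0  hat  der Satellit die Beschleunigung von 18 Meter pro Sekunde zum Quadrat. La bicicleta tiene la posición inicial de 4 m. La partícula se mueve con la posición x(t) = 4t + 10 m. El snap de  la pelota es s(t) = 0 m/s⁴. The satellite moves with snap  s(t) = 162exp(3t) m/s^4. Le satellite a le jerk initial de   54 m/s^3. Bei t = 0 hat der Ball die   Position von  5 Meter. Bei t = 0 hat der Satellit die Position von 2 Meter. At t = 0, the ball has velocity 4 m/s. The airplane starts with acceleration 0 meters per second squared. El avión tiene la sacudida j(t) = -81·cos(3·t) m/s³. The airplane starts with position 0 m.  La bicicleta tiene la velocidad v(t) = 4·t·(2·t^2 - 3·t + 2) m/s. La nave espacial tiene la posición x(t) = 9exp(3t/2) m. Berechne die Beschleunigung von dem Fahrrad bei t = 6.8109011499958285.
Wir müssen unsere Gleichung für die Geschwindigkeit v(t) = 4·t·(2·t^2 - 3·t + 2) 1-mal ableiten. Durch Ableiten von der Geschwindigkeit erhalten wir die Beschleunigung: a(t) = 8·t^2 + 4·t·(4·t - 3) - 12·t + 8. Mit a(t) = 8·t^2 + 4·t·(4·t - 3) - 12·t + 8 und Einsetzen von t = 6.8109011499958285, finden wir a = 957.859359800448.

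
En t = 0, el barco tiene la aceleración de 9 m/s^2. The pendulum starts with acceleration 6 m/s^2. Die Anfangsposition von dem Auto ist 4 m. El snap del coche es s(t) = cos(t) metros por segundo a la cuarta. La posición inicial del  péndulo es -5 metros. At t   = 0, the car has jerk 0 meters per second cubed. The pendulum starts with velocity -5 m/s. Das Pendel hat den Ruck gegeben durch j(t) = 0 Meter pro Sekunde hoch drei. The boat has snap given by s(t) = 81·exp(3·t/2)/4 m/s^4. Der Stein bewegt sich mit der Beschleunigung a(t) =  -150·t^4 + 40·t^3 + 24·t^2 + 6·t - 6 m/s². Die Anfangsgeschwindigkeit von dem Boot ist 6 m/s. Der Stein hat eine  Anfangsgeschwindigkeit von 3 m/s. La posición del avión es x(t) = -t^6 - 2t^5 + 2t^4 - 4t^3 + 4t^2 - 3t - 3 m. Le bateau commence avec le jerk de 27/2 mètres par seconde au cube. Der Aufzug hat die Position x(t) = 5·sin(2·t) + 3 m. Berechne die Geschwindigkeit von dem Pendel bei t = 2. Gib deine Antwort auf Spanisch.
Debemos encontrar la integral de nuestra ecuación de la sacudida j(t) = 0 2 veces. La antiderivada de la sacudida, con a(0) = 6, da la aceleración: a(t) = 6. Tomando ∫a(t)dt y aplicando v(0) = -5, encontramos v(t) = 6·t - 5. Tenemos la velocidad v(t) = 6·t - 5. Sustituyendo t = 2: v(2) = 7.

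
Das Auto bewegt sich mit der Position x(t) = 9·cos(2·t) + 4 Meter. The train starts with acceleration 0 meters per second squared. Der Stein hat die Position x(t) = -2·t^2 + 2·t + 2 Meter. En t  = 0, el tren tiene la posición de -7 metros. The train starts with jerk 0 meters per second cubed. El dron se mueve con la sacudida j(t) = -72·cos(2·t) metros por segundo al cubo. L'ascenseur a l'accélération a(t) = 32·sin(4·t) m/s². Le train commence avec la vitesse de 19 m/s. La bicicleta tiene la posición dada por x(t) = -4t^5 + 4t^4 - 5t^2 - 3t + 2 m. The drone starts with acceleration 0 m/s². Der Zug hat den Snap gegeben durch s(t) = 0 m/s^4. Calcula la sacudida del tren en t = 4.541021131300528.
Debemos encontrar la integral de nuestra ecuación del snap s(t) = 0 1 vez. La integral del snap, con j(0) = 0, da la sacudida: j(t) = 0. Usando j(t) = 0 y sustituyendo t = 4.541021131300528, encontramos j = 0.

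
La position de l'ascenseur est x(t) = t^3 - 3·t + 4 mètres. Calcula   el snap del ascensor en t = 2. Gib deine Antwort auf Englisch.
To solve this, we need to take 4 derivatives of our position equation x(t) = t^3 - 3·t + 4. The derivative of position gives velocity: v(t) = 3·t^2 - 3. The derivative of velocity gives acceleration: a(t) = 6·t. The derivative of acceleration gives jerk: j(t) = 6. The derivative of jerk gives snap: s(t) = 0. We have snap s(t) = 0. Substituting t = 2: s(2) = 0.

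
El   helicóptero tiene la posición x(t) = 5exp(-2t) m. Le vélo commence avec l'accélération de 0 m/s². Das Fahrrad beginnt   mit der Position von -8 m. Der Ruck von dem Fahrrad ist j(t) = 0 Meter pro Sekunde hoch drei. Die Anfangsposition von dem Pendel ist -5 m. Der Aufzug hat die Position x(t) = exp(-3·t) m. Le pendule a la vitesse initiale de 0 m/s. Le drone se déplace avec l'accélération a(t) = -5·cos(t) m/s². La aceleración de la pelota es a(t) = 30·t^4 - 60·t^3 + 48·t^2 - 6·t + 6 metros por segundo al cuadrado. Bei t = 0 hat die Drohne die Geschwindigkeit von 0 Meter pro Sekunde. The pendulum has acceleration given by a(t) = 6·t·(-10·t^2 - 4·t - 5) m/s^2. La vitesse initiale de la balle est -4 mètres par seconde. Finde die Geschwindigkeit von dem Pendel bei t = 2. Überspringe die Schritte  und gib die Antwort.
Die Antwort ist -364.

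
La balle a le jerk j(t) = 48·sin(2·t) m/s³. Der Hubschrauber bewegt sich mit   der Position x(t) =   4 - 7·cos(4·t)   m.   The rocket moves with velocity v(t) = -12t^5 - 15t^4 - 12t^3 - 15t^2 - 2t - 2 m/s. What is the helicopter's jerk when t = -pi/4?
We must differentiate our position equation x(t) = 4 - 7·cos(4·t) 3 times. The derivative of position gives velocity: v(t) = 28·sin(4·t). Differentiating velocity, we get acceleration: a(t) = 112·cos(4·t). Taking d/dt of a(t), we find j(t) = -448·sin(4·t). We have jerk j(t) = -448·sin(4·t). Substituting t = -pi/4: j(-pi/4) = 0.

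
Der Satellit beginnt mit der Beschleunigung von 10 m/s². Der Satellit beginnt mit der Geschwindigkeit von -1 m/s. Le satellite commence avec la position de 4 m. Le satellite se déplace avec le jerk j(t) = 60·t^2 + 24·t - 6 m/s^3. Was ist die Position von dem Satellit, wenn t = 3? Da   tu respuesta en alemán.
Wir müssen das Integral unserer Gleichung für den Ruck j(t) = 60·t^2 + 24·t - 6 3-mal finden. Das Integral von dem Ruck ist die Beschleunigung. Mit a(0) = 10 erhalten wir a(t) = 20·t^3 + 12·t^2 - 6·t + 10. Durch Integration von der Beschleunigung und Verwendung der Anfangsbedingung v(0) = -1, erhalten wir v(t) = 5·t^4 + 4·t^3 - 3·t^2 + 10·t - 1. Die Stammfunktion von der Geschwindigkeit, mit x(0) = 4, ergibt die Position: x(t) = t^5 + t^4 - t^3 + 5·t^2 - t + 4. Aus der Gleichung für die Position x(t) = t^5 + t^4 - t^3 + 5·t^2 - t + 4, setzen wir t = 3 ein und erhalten x = 343.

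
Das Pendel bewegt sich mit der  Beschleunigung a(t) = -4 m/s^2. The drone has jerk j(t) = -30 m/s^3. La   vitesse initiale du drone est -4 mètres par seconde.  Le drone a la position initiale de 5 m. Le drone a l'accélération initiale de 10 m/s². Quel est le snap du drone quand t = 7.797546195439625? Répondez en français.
En partant du jerk j(t) = -30, nous prenons 1 dérivée. En dérivant le jerk, nous obtenons le snap: s(t) = 0. Nous avons le snap s(t) = 0. En substituant t = 7.797546195439625: s(7.797546195439625) = 0.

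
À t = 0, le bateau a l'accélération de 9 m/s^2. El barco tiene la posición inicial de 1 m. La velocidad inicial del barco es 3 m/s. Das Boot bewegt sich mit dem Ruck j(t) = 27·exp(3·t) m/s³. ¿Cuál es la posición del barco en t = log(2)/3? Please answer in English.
Starting from jerk j(t) = 27·exp(3·t), we take 3 antiderivatives. Taking ∫j(t)dt and applying a(0) = 9, we find a(t) = 9·exp(3·t). The antiderivative of acceleration is velocity. Using v(0) = 3, we get v(t) = 3·exp(3·t). Integrating velocity and using the initial condition x(0) = 1, we get x(t) = exp(3·t). Using x(t) = exp(3·t) and substituting t = log(2)/3, we find x = 2.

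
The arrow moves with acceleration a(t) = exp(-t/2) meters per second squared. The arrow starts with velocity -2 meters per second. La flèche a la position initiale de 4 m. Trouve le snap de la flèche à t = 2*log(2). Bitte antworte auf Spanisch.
Debemos derivar nuestra ecuación de la aceleración a(t) = exp(-t/2) 2 veces. Derivando la aceleración, obtenemos la sacudida: j(t) = -exp(-t/2)/2. Tomando d/dt de j(t), encontramos s(t) = exp(-t/2)/4. Tenemos el snap s(t) = exp(-t/2)/4. Sustituyendo t = 2*log(2): s(2*log(2)) = 1/8.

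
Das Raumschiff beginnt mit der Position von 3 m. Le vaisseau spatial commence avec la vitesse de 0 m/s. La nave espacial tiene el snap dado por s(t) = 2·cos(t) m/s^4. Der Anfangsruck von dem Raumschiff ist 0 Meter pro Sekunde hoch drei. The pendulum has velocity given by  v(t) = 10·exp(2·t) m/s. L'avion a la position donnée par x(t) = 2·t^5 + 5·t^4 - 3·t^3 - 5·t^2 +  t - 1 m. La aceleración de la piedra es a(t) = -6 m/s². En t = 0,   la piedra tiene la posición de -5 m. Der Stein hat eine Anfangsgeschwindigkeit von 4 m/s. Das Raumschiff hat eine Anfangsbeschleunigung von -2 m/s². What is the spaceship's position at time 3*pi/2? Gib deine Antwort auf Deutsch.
Um dies zu lösen, müssen wir 4 Integrale unserer Gleichung für den Snap s(t) = 2·cos(t) finden. Das Integral von dem Snap, mit j(0) = 0, ergibt den Ruck: j(t) = 2·sin(t). Durch Integration von dem Ruck und Verwendung der Anfangsbedingung a(0) = -2, erhalten wir a(t) = -2·cos(t). Durch Integration von der Beschleunigung und Verwendung der Anfangsbedingung v(0) = 0, erhalten wir v(t) = -2·sin(t). Die Stammfunktion von der Geschwindigkeit ist die Position. Mit x(0) = 3 erhalten wir x(t) = 2·cos(t) + 1. Wir haben die Position x(t) = 2·cos(t) + 1. Durch Einsetzen von t = 3*pi/2: x(3*pi/2) = 1.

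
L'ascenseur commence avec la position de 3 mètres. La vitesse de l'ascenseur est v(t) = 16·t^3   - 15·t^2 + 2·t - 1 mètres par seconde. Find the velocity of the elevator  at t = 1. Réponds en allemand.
Mit v(t) = 16·t^3 - 15·t^2 + 2·t - 1 und Einsetzen von t = 1, finden wir v = 2.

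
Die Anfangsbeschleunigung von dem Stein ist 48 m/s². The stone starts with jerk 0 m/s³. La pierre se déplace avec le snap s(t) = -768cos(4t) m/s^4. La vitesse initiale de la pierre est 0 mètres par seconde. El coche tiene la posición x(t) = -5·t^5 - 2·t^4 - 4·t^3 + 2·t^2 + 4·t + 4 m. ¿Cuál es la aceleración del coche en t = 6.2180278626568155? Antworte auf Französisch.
Nous devons dériver notre équation de la position x(t) = -5·t^5 - 2·t^4 - 4·t^3 + 2·t^2 + 4·t + 4 2 fois. La dérivée de la position donne la vitesse: v(t) = -25·t^4 - 8·t^3 - 12·t^2 + 4·t + 4. La dérivée de la vitesse donne l'accélération: a(t) = -100·t^3 - 24·t^2 - 24·t + 4. En utilisant a(t) = -100·t^3 - 24·t^2 - 24·t + 4 et en substituant t = 6.2180278626568155, nous trouvons a = -25114.4679659207.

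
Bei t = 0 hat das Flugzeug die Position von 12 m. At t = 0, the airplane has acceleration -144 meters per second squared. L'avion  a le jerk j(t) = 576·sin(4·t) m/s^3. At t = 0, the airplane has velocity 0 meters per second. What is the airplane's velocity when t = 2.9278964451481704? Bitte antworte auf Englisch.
To solve this, we need to take 2 antiderivatives of our jerk equation j(t) = 576·sin(4·t). Taking ∫j(t)dt and applying a(0) = -144, we find a(t) = -144·cos(4·t). The integral of acceleration is velocity. Using v(0) = 0, we get v(t) = -36·sin(4·t). Using v(t) = -36·sin(4·t) and substituting t = 2.9278964451481704, we find v = 27.1594692937288.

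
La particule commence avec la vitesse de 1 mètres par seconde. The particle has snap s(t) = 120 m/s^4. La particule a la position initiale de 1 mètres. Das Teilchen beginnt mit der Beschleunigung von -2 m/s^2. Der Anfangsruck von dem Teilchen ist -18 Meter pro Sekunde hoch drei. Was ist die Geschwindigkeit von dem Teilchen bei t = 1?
Ausgehend von dem Snap s(t) = 120, nehmen wir 3 Stammfunktionen. Durch Integration von dem Snap und Verwendung der Anfangsbedingung j(0) = -18, erhalten wir j(t) = 120·t - 18. Mit ∫j(t)dt und Anwendung von a(0) = -2, finden wir a(t) = 60·t^2 - 18·t - 2. Die Stammfunktion von der Beschleunigung ist die Geschwindigkeit. Mit v(0) = 1 erhalten wir v(t) = 20·t^3 - 9·t^2 - 2·t + 1. Wir haben die Geschwindigkeit v(t) = 20·t^3 - 9·t^2 - 2·t + 1. Durch Einsetzen von t = 1: v(1) = 10.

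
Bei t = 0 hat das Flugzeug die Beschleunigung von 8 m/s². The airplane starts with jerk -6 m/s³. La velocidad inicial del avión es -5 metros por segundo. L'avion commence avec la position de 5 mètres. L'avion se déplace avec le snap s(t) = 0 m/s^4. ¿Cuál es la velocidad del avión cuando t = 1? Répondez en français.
Nous devons trouver l'intégrale de notre équation du snap s(t) = 0 3 fois. En prenant ∫s(t)dt et en appliquant j(0) = -6, nous trouvons j(t) = -6. L'intégrale du jerk, avec a(0) = 8, donne l'accélération: a(t) = 8 - 6·t. L'intégrale de l'accélération, avec v(0) = -5, donne la vitesse: v(t) = -3·t^2 + 8·t - 5. Nous avons la vitesse v(t) = -3·t^2 + 8·t - 5. En substituant t = 1: v(1) = 0.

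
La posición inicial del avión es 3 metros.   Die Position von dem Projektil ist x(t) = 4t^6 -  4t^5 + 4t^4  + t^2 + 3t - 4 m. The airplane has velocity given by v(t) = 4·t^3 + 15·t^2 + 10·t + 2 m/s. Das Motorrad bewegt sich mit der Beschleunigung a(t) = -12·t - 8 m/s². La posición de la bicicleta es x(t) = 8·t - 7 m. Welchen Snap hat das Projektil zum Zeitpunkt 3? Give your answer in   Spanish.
Partiendo de la posición x(t) = 4·t^6 - 4·t^5 + 4·t^4 + t^2 + 3·t - 4, tomamos 4 derivadas. La derivada de la posición da la velocidad: v(t) = 24·t^5 - 20·t^4 + 16·t^3 + 2·t + 3. La derivada de la velocidad da la aceleración: a(t) = 120·t^4 - 80·t^3 + 48·t^2 + 2. La derivada de la aceleración da la sacudida: j(t) = 480·t^3 - 240·t^2 + 96·t. La derivada de la sacudida da el snap: s(t) = 1440·t^2 - 480·t + 96. Tenemos el snap s(t) = 1440·t^2 - 480·t + 96. Sustituyendo t = 3: s(3) = 11616.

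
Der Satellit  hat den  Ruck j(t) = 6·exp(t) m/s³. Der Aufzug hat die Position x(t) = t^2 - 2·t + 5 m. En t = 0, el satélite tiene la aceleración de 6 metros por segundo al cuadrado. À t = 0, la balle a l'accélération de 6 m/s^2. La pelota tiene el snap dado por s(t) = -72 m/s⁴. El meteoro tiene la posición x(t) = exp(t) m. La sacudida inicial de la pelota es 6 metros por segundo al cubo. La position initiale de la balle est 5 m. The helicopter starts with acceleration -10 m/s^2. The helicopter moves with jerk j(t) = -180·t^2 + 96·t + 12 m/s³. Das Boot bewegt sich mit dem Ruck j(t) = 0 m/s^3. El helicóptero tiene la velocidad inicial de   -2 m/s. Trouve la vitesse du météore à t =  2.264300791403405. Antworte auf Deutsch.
Wir müssen unsere Gleichung für die Position x(t) = exp(t) 1-mal ableiten. Mit d/dt von x(t) finden wir v(t) = exp(t). Wir haben die Geschwindigkeit v(t) = exp(t). Durch Einsetzen von t = 2.264300791403405: v(2.264300791403405) = 9.62439278973876.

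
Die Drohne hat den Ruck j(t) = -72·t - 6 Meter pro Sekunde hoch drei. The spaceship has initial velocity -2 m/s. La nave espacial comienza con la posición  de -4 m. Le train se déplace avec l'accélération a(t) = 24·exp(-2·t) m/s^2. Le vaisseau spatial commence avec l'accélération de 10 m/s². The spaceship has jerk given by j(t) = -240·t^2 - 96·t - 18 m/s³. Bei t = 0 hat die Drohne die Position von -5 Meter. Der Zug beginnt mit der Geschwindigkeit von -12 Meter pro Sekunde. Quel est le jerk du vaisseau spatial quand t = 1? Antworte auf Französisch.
En utilisant j(t) = -240·t^2 - 96·t - 18 et en substituant t = 1, nous trouvons j = -354.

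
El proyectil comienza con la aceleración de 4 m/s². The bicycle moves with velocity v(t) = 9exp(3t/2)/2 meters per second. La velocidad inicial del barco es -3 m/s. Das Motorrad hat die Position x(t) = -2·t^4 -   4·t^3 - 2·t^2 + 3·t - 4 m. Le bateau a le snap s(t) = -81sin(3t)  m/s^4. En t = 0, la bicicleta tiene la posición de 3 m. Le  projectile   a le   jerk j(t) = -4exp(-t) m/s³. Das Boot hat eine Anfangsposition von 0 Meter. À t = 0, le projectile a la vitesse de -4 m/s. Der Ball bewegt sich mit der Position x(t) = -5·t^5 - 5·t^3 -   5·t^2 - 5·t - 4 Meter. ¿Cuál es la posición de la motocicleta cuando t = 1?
Usando x(t) = -2·t^4 - 4·t^3 - 2·t^2 + 3·t - 4 y sustituyendo t = 1, encontramos x = -9.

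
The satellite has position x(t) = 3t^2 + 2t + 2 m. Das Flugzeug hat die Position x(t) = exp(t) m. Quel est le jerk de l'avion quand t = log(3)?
Nous devons dériver notre équation de la position x(t) = exp(t) 3 fois. En dérivant la position, nous obtenons la vitesse: v(t) = exp(t). En prenant d/dt de v(t), nous trouvons a(t) = exp(t). En prenant d/dt de a(t), nous trouvons j(t) = exp(t). Nous avons le jerk j(t) = exp(t). En substituant t = log(3): j(log(3)) = 3.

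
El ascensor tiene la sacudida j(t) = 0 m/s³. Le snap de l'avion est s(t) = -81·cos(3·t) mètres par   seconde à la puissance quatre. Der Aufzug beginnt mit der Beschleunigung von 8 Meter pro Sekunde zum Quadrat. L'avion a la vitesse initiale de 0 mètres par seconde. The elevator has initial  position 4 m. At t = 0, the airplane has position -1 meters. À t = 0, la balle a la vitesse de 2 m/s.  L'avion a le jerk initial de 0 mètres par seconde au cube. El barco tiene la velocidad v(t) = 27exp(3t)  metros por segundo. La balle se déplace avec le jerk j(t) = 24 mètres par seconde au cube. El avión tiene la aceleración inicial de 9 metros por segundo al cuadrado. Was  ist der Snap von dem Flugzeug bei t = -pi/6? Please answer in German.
Aus der Gleichung für den Snap s(t) = -81·cos(3·t), setzen wir t = -pi/6 ein und erhalten s = 0.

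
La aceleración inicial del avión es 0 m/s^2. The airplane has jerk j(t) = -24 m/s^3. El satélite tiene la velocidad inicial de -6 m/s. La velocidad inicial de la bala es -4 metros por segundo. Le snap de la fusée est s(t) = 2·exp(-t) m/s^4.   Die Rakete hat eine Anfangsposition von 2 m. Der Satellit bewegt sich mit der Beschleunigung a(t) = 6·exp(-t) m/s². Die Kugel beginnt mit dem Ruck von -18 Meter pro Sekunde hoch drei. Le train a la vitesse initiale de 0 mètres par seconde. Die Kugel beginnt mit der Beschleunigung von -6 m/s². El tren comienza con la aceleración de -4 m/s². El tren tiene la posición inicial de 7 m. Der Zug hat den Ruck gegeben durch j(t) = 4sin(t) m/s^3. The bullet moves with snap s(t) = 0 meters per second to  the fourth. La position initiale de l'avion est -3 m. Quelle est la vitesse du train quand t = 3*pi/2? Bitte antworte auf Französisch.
Nous devons trouver la primitive de notre équation du jerk j(t) = 4·sin(t) 2 fois. En prenant ∫j(t)dt et en appliquant a(0) = -4, nous trouvons a(t) = -4·cos(t). En intégrant l'accélération et en utilisant la condition initiale v(0) = 0, nous obtenons v(t) = -4·sin(t). Nous avons la vitesse v(t) = -4·sin(t). En substituant t = 3*pi/2: v(3*pi/2) = 4.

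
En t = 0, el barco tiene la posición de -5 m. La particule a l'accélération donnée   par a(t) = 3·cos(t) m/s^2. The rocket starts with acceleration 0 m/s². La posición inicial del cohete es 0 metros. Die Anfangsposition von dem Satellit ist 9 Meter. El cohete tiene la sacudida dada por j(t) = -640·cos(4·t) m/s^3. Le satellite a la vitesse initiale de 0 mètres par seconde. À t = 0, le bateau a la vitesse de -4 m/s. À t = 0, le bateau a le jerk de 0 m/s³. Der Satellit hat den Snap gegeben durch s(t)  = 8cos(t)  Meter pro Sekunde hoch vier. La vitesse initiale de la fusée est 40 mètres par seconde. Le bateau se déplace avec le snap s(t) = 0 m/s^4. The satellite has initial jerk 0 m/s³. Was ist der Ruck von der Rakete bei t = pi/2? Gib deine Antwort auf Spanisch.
De la ecuación de la sacudida j(t) = -640·cos(4·t), sustituimos t = pi/2 para obtener j = -640.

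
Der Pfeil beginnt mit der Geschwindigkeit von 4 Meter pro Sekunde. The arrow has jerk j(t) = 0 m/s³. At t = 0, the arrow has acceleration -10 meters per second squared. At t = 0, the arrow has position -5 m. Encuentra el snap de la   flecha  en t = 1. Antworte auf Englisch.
To solve this, we need to take 1 derivative of our jerk equation j(t) = 0. Differentiating jerk, we get snap: s(t) = 0. From the given snap equation s(t) = 0, we substitute t = 1 to get s = 0.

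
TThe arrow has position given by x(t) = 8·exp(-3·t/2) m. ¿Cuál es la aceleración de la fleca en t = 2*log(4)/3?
Partiendo de la posición x(t) = 8·exp(-3·t/2), tomamos 2 derivadas. Tomando d/dt de x(t), encontramos v(t) = -12·exp(-3·t/2). La derivada de la velocidad da la aceleración: a(t) = 18·exp(-3·t/2). Tenemos la aceleración a(t) = 18·exp(-3·t/2). Sustituyendo t = 2*log(4)/3: a(2*log(4)/3) = 9/2.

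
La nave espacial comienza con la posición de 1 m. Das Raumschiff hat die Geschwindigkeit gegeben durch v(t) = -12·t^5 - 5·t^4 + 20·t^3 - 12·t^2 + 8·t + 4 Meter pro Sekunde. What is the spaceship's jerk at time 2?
We must differentiate our velocity equation v(t) = -12·t^5 - 5·t^4 + 20·t^3 - 12·t^2 + 8·t + 4 2 times. Taking d/dt of v(t), we find a(t) = -60·t^4 - 20·t^3 + 60·t^2 - 24·t + 8. Differentiating acceleration, we get jerk: j(t) = -240·t^3 - 60·t^2 + 120·t - 24. Using j(t) = -240·t^3 - 60·t^2 + 120·t - 24 and substituting t = 2, we find j = -1944.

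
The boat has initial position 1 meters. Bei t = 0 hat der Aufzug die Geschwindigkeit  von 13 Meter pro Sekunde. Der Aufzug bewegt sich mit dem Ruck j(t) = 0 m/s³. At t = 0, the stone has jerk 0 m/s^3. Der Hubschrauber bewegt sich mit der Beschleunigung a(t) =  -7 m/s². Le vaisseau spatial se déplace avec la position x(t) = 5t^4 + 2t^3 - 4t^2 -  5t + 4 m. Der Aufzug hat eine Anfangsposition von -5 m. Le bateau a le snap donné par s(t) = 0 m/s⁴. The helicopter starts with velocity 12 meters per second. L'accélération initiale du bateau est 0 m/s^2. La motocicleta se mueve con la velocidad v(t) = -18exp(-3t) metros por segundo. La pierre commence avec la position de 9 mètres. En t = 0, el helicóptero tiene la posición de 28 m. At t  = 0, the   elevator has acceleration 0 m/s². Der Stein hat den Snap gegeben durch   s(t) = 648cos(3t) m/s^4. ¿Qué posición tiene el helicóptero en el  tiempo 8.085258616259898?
Partiendo de la aceleración a(t) = -7, tomamos 2 integrales. Integrando la aceleración y usando la condición inicial v(0) = 12, obtenemos v(t) = 12 - 7·t. Tomando ∫v(t)dt y aplicando x(0) = 28, encontramos x(t) = -7·t^2/2 + 12·t + 28. Usando x(t) = -7·t^2/2 + 12·t + 28 y sustituyendo t = 8.085258616259898, encontramos x = -103.776820726198.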